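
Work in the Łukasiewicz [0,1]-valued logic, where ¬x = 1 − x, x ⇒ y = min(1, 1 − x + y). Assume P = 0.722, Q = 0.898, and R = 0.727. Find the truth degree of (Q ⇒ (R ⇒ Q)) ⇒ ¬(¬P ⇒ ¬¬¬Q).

0.176

R ⇒ Q = min(1, 1 − 0.727 + 0.898) = min(1, 1.171) = 1.000
Q ⇒ (R ⇒ Q) = min(1, 1 − 0.898 + 1.000) = min(1, 1.102) = 1.000
¬P = 1 − 0.722 = 0.278
¬Q = 1 − 0.898 = 0.102
¬¬Q = 1 − 0.102 = 0.898
¬¬¬Q = 1 − 0.898 = 0.102
¬P ⇒ ¬¬¬Q = min(1, 1 − 0.278 + 0.102) = min(1, 0.824) = 0.824
¬(¬P ⇒ ¬¬¬Q) = 1 − 0.824 = 0.176
(Q ⇒ (R ⇒ Q)) ⇒ ¬(¬P ⇒ ¬¬¬Q) = min(1, 1 − 1.000 + 0.176) = min(1, 0.176) = 0.176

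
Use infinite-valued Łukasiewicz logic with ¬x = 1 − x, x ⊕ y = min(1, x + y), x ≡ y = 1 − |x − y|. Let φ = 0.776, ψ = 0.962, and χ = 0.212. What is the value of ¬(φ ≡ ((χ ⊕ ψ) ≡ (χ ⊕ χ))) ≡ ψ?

0.390

χ ⊕ ψ = min(1, 0.212 + 0.962) = min(1, 1.174) = 1.000
χ ⊕ χ = min(1, 0.212 + 0.212) = min(1, 0.424) = 0.424
(χ ⊕ ψ) ≡ (χ ⊕ χ) = 1 − |1.000 − 0.424| = 1 − 0.576 = 0.424
φ ≡ ((χ ⊕ ψ) ≡ (χ ⊕ χ)) = 1 − |0.776 − 0.424| = 1 − 0.352 = 0.648
¬(φ ≡ ((χ ⊕ ψ) ≡ (χ ⊕ χ))) = 1 − 0.648 = 0.352
¬(φ ≡ ((χ ⊕ ψ) ≡ (χ ⊕ χ))) ≡ ψ = 1 − |0.352 − 0.962| = 1 − 0.610 = 0.390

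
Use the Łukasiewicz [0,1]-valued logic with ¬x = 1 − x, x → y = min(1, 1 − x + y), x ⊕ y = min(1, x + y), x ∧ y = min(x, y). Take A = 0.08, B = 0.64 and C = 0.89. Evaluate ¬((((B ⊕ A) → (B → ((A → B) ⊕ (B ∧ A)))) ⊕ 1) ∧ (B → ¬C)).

B ⊕ A = min(1, 0.64 + 0.08) = min(1, 0.72) = 0.72
A → B = min(1, 1 − 0.08 + 0.64) = min(1, 1.56) = 1.00
B ∧ A = min(0.64, 0.08) = 0.08
(A → B) ⊕ (B ∧ A) = min(1, 1.00 + 0.08) = min(1, 1.08) = 1.00
B → ((A → B) ⊕ (B ∧ A)) = min(1, 1 − 0.64 + 1.00) = min(1, 1.36) = 1.00
(B ⊕ A) → (B → ((A → B) ⊕ (B ∧ A))) = min(1, 1 − 0.72 + 1.00) = min(1, 1.28) = 1.00
((B ⊕ A) → (B → ((A → B) ⊕ (B ∧ A)))) ⊕ 1 = min(1, 1.00 + 1.00) = min(1, 2.00) = 1.00
¬C = 1 − 0.89 = 0.11
B → ¬C = min(1, 1 − 0.64 + 0.11) = min(1, 0.47) = 0.47
(((B ⊕ A) → (B → ((A → B) ⊕ (B ∧ A)))) ⊕ 1) ∧ (B → ¬C) = min(1.00, 0.47) = 0.47
¬((((B ⊕ A) → (B → ((A → B) ⊕ (B ∧ A)))) ⊕ 1) ∧ (B → ¬C)) = 1 − 0.47 = 0.53

0.53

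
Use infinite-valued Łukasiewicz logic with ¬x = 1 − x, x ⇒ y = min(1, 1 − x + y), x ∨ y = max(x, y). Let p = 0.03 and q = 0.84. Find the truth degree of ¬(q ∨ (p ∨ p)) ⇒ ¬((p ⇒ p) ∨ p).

0.84

p ∨ p = max(0.03, 0.03) = 0.03
q ∨ (p ∨ p) = max(0.84, 0.03) = 0.84
¬(q ∨ (p ∨ p)) = 1 − 0.84 = 0.16
p ⇒ p = min(1, 1 − 0.03 + 0.03) = min(1, 1.00) = 1.00
(p ⇒ p) ∨ p = max(1.00, 0.03) = 1.00
¬((p ⇒ p) ∨ p) = 1 − 1.00 = 0.00
¬(q ∨ (p ∨ p)) ⇒ ¬((p ⇒ p) ∨ p) = min(1, 1 − 0.16 + 0.00) = min(1, 0.84) = 0.84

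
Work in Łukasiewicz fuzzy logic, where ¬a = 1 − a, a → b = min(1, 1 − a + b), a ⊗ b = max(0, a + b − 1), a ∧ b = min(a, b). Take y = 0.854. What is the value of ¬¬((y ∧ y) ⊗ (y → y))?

0.854

y ∧ y = min(0.854, 0.854) = 0.854
y → y = min(1, 1 − 0.854 + 0.854) = min(1, 1.000) = 1.000
(y ∧ y) ⊗ (y → y) = max(0, 0.854 + 1.000 − 1) = max(0, 0.854) = 0.854
¬((y ∧ y) ⊗ (y → y)) = 1 − 0.854 = 0.146
¬¬((y ∧ y) ⊗ (y → y)) = 1 − 0.146 = 0.854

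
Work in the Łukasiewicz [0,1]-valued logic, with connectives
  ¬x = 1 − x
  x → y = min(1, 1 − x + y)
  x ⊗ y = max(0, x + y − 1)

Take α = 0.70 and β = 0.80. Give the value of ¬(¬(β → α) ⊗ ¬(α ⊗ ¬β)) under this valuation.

β → α = min(1, 1 − 0.80 + 0.70) = min(1, 0.90) = 0.90
¬(β → α) = 1 − 0.90 = 0.10
¬β = 1 − 0.80 = 0.20
α ⊗ ¬β = max(0, 0.70 + 0.20 − 1) = max(0, -0.10) = 0.00
¬(α ⊗ ¬β) = 1 − 0.00 = 1.00
¬(β → α) ⊗ ¬(α ⊗ ¬β) = max(0, 0.10 + 1.00 − 1) = max(0, 0.10) = 0.10
¬(¬(β → α) ⊗ ¬(α ⊗ ¬β)) = 1 − 0.10 = 0.90

0.90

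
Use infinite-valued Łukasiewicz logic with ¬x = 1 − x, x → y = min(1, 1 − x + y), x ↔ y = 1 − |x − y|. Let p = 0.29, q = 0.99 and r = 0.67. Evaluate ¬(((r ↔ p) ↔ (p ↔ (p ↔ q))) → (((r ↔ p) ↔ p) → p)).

0.01

r ↔ p = 1 − |0.67 − 0.29| = 1 − 0.38 = 0.62
p ↔ q = 1 − |0.29 − 0.99| = 1 − 0.70 = 0.30
p ↔ (p ↔ q) = 1 − |0.29 − 0.30| = 1 − 0.01 = 0.99
(r ↔ p) ↔ (p ↔ (p ↔ q)) = 1 − |0.62 − 0.99| = 1 − 0.37 = 0.63
(r ↔ p) ↔ p = 1 − |0.62 − 0.29| = 1 − 0.33 = 0.67
((r ↔ p) ↔ p) → p = min(1, 1 − 0.67 + 0.29) = min(1, 0.62) = 0.62
((r ↔ p) ↔ (p ↔ (p ↔ q))) → (((r ↔ p) ↔ p) → p) = min(1, 1 − 0.63 + 0.62) = min(1, 0.99) = 0.99
¬(((r ↔ p) ↔ (p ↔ (p ↔ q))) → (((r ↔ p) ↔ p) → p)) = 1 − 0.99 = 0.01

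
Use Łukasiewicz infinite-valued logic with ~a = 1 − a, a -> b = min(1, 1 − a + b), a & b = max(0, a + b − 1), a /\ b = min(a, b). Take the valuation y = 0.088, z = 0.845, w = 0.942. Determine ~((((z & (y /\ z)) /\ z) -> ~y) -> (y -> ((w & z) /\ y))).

0.000

y /\ z = min(0.088, 0.845) = 0.088
z & (y /\ z) = max(0, 0.845 + 0.088 − 1) = max(0, -0.067) = 0.000
(z & (y /\ z)) /\ z = min(0.000, 0.845) = 0.000
~y = 1 − 0.088 = 0.912
((z & (y /\ z)) /\ z) -> ~y = min(1, 1 − 0.000 + 0.912) = min(1, 1.912) = 1.000
w & z = max(0, 0.942 + 0.845 − 1) = max(0, 0.787) = 0.787
(w & z) /\ y = min(0.787, 0.088) = 0.088
y -> ((w & z) /\ y) = min(1, 1 − 0.088 + 0.088) = min(1, 1.000) = 1.000
(((z & (y /\ z)) /\ z) -> ~y) -> (y -> ((w & z) /\ y)) = min(1, 1 − 1.000 + 1.000) = min(1, 1.000) = 1.000
~((((z & (y /\ z)) /\ z) -> ~y) -> (y -> ((w & z) /\ y))) = 1 − 1.000 = 0.000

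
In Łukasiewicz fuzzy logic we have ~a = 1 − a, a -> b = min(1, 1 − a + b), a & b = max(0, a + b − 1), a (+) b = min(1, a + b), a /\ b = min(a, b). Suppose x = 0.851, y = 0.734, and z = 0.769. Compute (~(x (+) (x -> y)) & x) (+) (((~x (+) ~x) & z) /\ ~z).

x -> y = min(1, 1 − 0.851 + 0.734) = min(1, 0.883) = 0.883
x (+) (x -> y) = min(1, 0.851 + 0.883) = min(1, 1.734) = 1.000
~(x (+) (x -> y)) = 1 − 1.000 = 0.000
~(x (+) (x -> y)) & x = max(0, 0.000 + 0.851 − 1) = max(0, -0.149) = 0.000
~x = 1 − 0.851 = 0.149
~x (+) ~x = min(1, 0.149 + 0.149) = min(1, 0.298) = 0.298
(~x (+) ~x) & z = max(0, 0.298 + 0.769 − 1) = max(0, 0.067) = 0.067
~z = 1 − 0.769 = 0.231
((~x (+) ~x) & z) /\ ~z = min(0.067, 0.231) = 0.067
(~(x (+) (x -> y)) & x) (+) (((~x (+) ~x) & z) /\ ~z) = min(1, 0.000 + 0.067) = min(1, 0.067) = 0.067

0.067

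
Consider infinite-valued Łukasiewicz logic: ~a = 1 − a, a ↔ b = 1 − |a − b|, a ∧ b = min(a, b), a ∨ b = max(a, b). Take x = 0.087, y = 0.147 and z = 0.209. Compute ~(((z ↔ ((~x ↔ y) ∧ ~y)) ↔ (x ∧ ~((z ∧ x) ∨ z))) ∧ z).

~x = 1 − 0.087 = 0.913
~x ↔ y = 1 − |0.913 − 0.147| = 1 − 0.766 = 0.234
~y = 1 − 0.147 = 0.853
(~x ↔ y) ∧ ~y = min(0.234, 0.853) = 0.234
z ↔ ((~x ↔ y) ∧ ~y) = 1 − |0.209 − 0.234| = 1 − 0.025 = 0.975
z ∧ x = min(0.209, 0.087) = 0.087
(z ∧ x) ∨ z = max(0.087, 0.209) = 0.209
~((z ∧ x) ∨ z) = 1 − 0.209 = 0.791
x ∧ ~((z ∧ x) ∨ z) = min(0.087, 0.791) = 0.087
(z ↔ ((~x ↔ y) ∧ ~y)) ↔ (x ∧ ~((z ∧ x) ∨ z)) = 1 − |0.975 − 0.087| = 1 − 0.888 = 0.112
((z ↔ ((~x ↔ y) ∧ ~y)) ↔ (x ∧ ~((z ∧ x) ∨ z))) ∧ z = min(0.112, 0.209) = 0.112
~(((z ↔ ((~x ↔ y) ∧ ~y)) ↔ (x ∧ ~((z ∧ x) ∨ z))) ∧ z) = 1 − 0.112 = 0.888

0.888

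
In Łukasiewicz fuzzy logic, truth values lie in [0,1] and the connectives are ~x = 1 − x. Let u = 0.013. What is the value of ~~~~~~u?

0.013

~u = 1 − 0.013 = 0.987
~~u = 1 − 0.987 = 0.013
~~~u = 1 − 0.013 = 0.987
~~~~u = 1 − 0.987 = 0.013
~~~~~u = 1 − 0.013 = 0.987
~~~~~~u = 1 − 0.987 = 0.013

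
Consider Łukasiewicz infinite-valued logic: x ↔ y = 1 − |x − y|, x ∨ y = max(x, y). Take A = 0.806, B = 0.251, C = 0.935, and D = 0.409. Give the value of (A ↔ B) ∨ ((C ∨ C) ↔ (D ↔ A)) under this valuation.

0.668

A ↔ B = 1 − |0.806 − 0.251| = 1 − 0.555 = 0.445
C ∨ C = max(0.935, 0.935) = 0.935
D ↔ A = 1 − |0.409 − 0.806| = 1 − 0.397 = 0.603
(C ∨ C) ↔ (D ↔ A) = 1 − |0.935 − 0.603| = 1 − 0.332 = 0.668
(A ↔ B) ∨ ((C ∨ C) ↔ (D ↔ A)) = max(0.445, 0.668) = 0.668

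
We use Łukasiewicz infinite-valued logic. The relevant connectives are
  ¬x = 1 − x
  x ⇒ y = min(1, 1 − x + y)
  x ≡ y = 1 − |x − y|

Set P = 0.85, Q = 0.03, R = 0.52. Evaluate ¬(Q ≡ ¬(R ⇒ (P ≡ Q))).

0.31

P ≡ Q = 1 − |0.85 − 0.03| = 1 − 0.82 = 0.18
R ⇒ (P ≡ Q) = min(1, 1 − 0.52 + 0.18) = min(1, 0.66) = 0.66
¬(R ⇒ (P ≡ Q)) = 1 − 0.66 = 0.34
Q ≡ ¬(R ⇒ (P ≡ Q)) = 1 − |0.03 − 0.34| = 1 − 0.31 = 0.69
¬(Q ≡ ¬(R ⇒ (P ≡ Q))) = 1 − 0.69 = 0.31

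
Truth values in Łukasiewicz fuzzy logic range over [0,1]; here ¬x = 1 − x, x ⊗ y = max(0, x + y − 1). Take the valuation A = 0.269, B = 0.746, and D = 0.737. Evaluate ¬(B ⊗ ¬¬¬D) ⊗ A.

0.260

¬D = 1 − 0.737 = 0.263
¬¬D = 1 − 0.263 = 0.737
¬¬¬D = 1 − 0.737 = 0.263
B ⊗ ¬¬¬D = max(0, 0.746 + 0.263 − 1) = max(0, 0.009) = 0.009
¬(B ⊗ ¬¬¬D) = 1 − 0.009 = 0.991
¬(B ⊗ ¬¬¬D) ⊗ A = max(0, 0.991 + 0.269 − 1) = max(0, 0.260) = 0.260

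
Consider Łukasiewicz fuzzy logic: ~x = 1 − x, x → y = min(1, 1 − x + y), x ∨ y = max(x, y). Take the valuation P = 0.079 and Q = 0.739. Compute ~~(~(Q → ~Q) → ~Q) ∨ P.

~Q = 1 − 0.739 = 0.261
Q → ~Q = min(1, 1 − 0.739 + 0.261) = min(1, 0.522) = 0.522
~(Q → ~Q) = 1 − 0.522 = 0.478
~(Q → ~Q) → ~Q = min(1, 1 − 0.478 + 0.261) = min(1, 0.783) = 0.783
~(~(Q → ~Q) → ~Q) = 1 − 0.783 = 0.217
~~(~(Q → ~Q) → ~Q) = 1 − 0.217 = 0.783
~~(~(Q → ~Q) → ~Q) ∨ P = max(0.783, 0.079) = 0.783

0.783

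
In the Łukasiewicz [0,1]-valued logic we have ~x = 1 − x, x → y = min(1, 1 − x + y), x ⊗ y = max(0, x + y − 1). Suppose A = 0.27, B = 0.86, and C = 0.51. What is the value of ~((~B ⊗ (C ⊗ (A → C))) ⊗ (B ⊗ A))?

~B = 1 − 0.86 = 0.14
A → C = min(1, 1 − 0.27 + 0.51) = min(1, 1.24) = 1.00
C ⊗ (A → C) = max(0, 0.51 + 1.00 − 1) = max(0, 0.51) = 0.51
~B ⊗ (C ⊗ (A → C)) = max(0, 0.14 + 0.51 − 1) = max(0, -0.35) = 0.00
B ⊗ A = max(0, 0.86 + 0.27 − 1) = max(0, 0.13) = 0.13
(~B ⊗ (C ⊗ (A → C))) ⊗ (B ⊗ A) = max(0, 0.00 + 0.13 − 1) = max(0, -0.87) = 0.00
~((~B ⊗ (C ⊗ (A → C))) ⊗ (B ⊗ A)) = 1 − 0.00 = 1.00

1.00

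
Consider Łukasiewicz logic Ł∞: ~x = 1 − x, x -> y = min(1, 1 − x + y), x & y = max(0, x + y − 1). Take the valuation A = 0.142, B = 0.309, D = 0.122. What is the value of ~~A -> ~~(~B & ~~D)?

~A = 1 − 0.142 = 0.858
~~A = 1 − 0.858 = 0.142
~B = 1 − 0.309 = 0.691
~D = 1 − 0.122 = 0.878
~~D = 1 − 0.878 = 0.122
~B & ~~D = max(0, 0.691 + 0.122 − 1) = max(0, -0.187) = 0.000
~(~B & ~~D) = 1 − 0.000 = 1.000
~~(~B & ~~D) = 1 − 1.000 = 0.000
~~A -> ~~(~B & ~~D) = min(1, 1 − 0.142 + 0.000) = min(1, 0.858) = 0.858

0.858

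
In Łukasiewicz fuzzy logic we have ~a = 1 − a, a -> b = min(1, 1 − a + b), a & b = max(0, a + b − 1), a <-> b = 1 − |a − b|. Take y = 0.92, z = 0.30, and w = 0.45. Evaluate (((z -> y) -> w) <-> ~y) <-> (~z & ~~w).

z -> y = min(1, 1 − 0.30 + 0.92) = min(1, 1.62) = 1.00
(z -> y) -> w = min(1, 1 − 1.00 + 0.45) = min(1, 0.45) = 0.45
~y = 1 − 0.92 = 0.08
((z -> y) -> w) <-> ~y = 1 − |0.45 − 0.08| = 1 − 0.37 = 0.63
~z = 1 − 0.30 = 0.70
~w = 1 − 0.45 = 0.55
~~w = 1 − 0.55 = 0.45
~z & ~~w = max(0, 0.70 + 0.45 − 1) = max(0, 0.15) = 0.15
(((z -> y) -> w) <-> ~y) <-> (~z & ~~w) = 1 − |0.63 − 0.15| = 1 − 0.48 = 0.52

0.52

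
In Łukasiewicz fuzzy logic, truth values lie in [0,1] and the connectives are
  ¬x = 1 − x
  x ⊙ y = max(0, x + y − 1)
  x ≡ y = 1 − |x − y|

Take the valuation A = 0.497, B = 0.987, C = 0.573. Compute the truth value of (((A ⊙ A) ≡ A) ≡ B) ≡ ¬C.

A ⊙ A = max(0, 0.497 + 0.497 − 1) = max(0, -0.006) = 0.000
(A ⊙ A) ≡ A = 1 − |0.000 − 0.497| = 1 − 0.497 = 0.503
((A ⊙ A) ≡ A) ≡ B = 1 − |0.503 − 0.987| = 1 − 0.484 = 0.516
¬C = 1 − 0.573 = 0.427
(((A ⊙ A) ≡ A) ≡ B) ≡ ¬C = 1 − |0.516 − 0.427| = 1 − 0.089 = 0.911

0.911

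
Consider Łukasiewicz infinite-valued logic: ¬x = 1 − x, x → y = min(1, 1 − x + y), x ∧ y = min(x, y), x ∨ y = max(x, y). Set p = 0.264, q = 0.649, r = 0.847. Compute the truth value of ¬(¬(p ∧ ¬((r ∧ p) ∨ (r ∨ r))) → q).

0.198

r ∧ p = min(0.847, 0.264) = 0.264
r ∨ r = max(0.847, 0.847) = 0.847
(r ∧ p) ∨ (r ∨ r) = max(0.264, 0.847) = 0.847
¬((r ∧ p) ∨ (r ∨ r)) = 1 − 0.847 = 0.153
p ∧ ¬((r ∧ p) ∨ (r ∨ r)) = min(0.264, 0.153) = 0.153
¬(p ∧ ¬((r ∧ p) ∨ (r ∨ r))) = 1 − 0.153 = 0.847
¬(p ∧ ¬((r ∧ p) ∨ (r ∨ r))) → q = min(1, 1 − 0.847 + 0.649) = min(1, 0.802) = 0.802
¬(¬(p ∧ ¬((r ∧ p) ∨ (r ∨ r))) → q) = 1 − 0.802 = 0.198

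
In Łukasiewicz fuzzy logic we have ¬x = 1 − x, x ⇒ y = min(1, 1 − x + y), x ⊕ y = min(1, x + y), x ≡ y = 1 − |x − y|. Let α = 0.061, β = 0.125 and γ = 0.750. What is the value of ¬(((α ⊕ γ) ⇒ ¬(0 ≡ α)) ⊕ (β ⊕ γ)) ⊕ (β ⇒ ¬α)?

1.000

α ⊕ γ = min(1, 0.061 + 0.750) = min(1, 0.811) = 0.811
0 ≡ α = 1 − |0.000 − 0.061| = 1 − 0.061 = 0.939
¬(0 ≡ α) = 1 − 0.939 = 0.061
(α ⊕ γ) ⇒ ¬(0 ≡ α) = min(1, 1 − 0.811 + 0.061) = min(1, 0.250) = 0.250
β ⊕ γ = min(1, 0.125 + 0.750) = min(1, 0.875) = 0.875
((α ⊕ γ) ⇒ ¬(0 ≡ α)) ⊕ (β ⊕ γ) = min(1, 0.250 + 0.875) = min(1, 1.125) = 1.000
¬(((α ⊕ γ) ⇒ ¬(0 ≡ α)) ⊕ (β ⊕ γ)) = 1 − 1.000 = 0.000
¬α = 1 − 0.061 = 0.939
β ⇒ ¬α = min(1, 1 − 0.125 + 0.939) = min(1, 1.814) = 1.000
¬(((α ⊕ γ) ⇒ ¬(0 ≡ α)) ⊕ (β ⊕ γ)) ⊕ (β ⇒ ¬α) = min(1, 0.000 + 1.000) = min(1, 1.000) = 1.000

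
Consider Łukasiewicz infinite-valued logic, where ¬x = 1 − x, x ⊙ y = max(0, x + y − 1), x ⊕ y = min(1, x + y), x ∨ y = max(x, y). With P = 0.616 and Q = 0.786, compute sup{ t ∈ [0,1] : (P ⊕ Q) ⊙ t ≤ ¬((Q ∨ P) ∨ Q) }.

P ⊕ Q = min(1, 0.616 + 0.786) = min(1, 1.402) = 1.000
So the left factor is P ⊕ Q = 1.000.
Q ∨ P = max(0.786, 0.616) = 0.786
(Q ∨ P) ∨ Q = max(0.786, 0.786) = 0.786
¬((Q ∨ P) ∨ Q) = 1 − 0.786 = 0.214
So the right-hand bound is ¬((Q ∨ P) ∨ Q) = 0.214.
The residuum of the Łukasiewicz t-norm gives the supremum: min(1, 1 − 1.000 + 0.214).
1 − 1.000 + 0.214 = 0.214, so t = min(1, 0.214) = 0.214.
Check: 1.000 ⊙ 0.214 = max(0, 0.214) = 0.214 ≤ 0.214.

0.214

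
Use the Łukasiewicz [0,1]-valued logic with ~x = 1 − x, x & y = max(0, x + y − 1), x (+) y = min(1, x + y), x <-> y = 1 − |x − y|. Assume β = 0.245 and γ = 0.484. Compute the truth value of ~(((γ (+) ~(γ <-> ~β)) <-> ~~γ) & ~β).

0.516

~β = 1 − 0.245 = 0.755
γ <-> ~β = 1 − |0.484 − 0.755| = 1 − 0.271 = 0.729
~(γ <-> ~β) = 1 − 0.729 = 0.271
γ (+) ~(γ <-> ~β) = min(1, 0.484 + 0.271) = min(1, 0.755) = 0.755
~γ = 1 − 0.484 = 0.516
~~γ = 1 − 0.516 = 0.484
(γ (+) ~(γ <-> ~β)) <-> ~~γ = 1 − |0.755 − 0.484| = 1 − 0.271 = 0.729
((γ (+) ~(γ <-> ~β)) <-> ~~γ) & ~β = max(0, 0.729 + 0.755 − 1) = max(0, 0.484) = 0.484
~(((γ (+) ~(γ <-> ~β)) <-> ~~γ) & ~β) = 1 − 0.484 = 0.516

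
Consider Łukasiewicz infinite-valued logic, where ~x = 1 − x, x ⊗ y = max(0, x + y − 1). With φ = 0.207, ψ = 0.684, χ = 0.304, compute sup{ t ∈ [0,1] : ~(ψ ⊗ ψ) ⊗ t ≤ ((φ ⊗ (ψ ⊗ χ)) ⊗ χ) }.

0.368

ψ ⊗ ψ = max(0, 0.684 + 0.684 − 1) = max(0, 0.368) = 0.368
~(ψ ⊗ ψ) = 1 − 0.368 = 0.632
So the left factor is ~(ψ ⊗ ψ) = 0.632.
ψ ⊗ χ = max(0, 0.684 + 0.304 − 1) = max(0, -0.012) = 0.000
φ ⊗ (ψ ⊗ χ) = max(0, 0.207 + 0.000 − 1) = max(0, -0.793) = 0.000
(φ ⊗ (ψ ⊗ χ)) ⊗ χ = max(0, 0.000 + 0.304 − 1) = max(0, -0.696) = 0.000
So the right-hand bound is (φ ⊗ (ψ ⊗ χ)) ⊗ χ = 0.000.
The residuum of the Łukasiewicz t-norm gives the supremum: min(1, 1 − 0.632 + 0.000).
1 − 0.632 + 0.000 = 0.368, so t = min(1, 0.368) = 0.368.
Check: 0.632 ⊗ 0.368 = max(0, 0.000) = 0.000 ≤ 0.000.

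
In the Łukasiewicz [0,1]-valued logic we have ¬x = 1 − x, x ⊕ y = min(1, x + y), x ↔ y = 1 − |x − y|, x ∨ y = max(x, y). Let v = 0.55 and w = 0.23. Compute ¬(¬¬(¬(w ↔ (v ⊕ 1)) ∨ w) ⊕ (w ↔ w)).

0.00

v ⊕ 1 = min(1, 0.55 + 1.00) = min(1, 1.55) = 1.00
w ↔ (v ⊕ 1) = 1 − |0.23 − 1.00| = 1 − 0.77 = 0.23
¬(w ↔ (v ⊕ 1)) = 1 − 0.23 = 0.77
¬(w ↔ (v ⊕ 1)) ∨ w = max(0.77, 0.23) = 0.77
¬(¬(w ↔ (v ⊕ 1)) ∨ w) = 1 − 0.77 = 0.23
¬¬(¬(w ↔ (v ⊕ 1)) ∨ w) = 1 − 0.23 = 0.77
w ↔ w = 1 − |0.23 − 0.23| = 1 − 0.00 = 1.00
¬¬(¬(w ↔ (v ⊕ 1)) ∨ w) ⊕ (w ↔ w) = min(1, 0.77 + 1.00) = min(1, 1.77) = 1.00
¬(¬¬(¬(w ↔ (v ⊕ 1)) ∨ w) ⊕ (w ↔ w)) = 1 − 1.00 = 0.00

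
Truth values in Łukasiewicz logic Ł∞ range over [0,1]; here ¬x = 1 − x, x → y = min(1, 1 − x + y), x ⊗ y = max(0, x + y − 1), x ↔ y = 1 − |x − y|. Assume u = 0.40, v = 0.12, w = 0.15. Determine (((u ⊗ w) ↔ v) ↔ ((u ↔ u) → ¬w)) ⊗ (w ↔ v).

u ⊗ w = max(0, 0.40 + 0.15 − 1) = max(0, -0.45) = 0.00
(u ⊗ w) ↔ v = 1 − |0.00 − 0.12| = 1 − 0.12 = 0.88
u ↔ u = 1 − |0.40 − 0.40| = 1 − 0.00 = 1.00
¬w = 1 − 0.15 = 0.85
(u ↔ u) → ¬w = min(1, 1 − 1.00 + 0.85) = min(1, 0.85) = 0.85
((u ⊗ w) ↔ v) ↔ ((u ↔ u) → ¬w) = 1 − |0.88 − 0.85| = 1 − 0.03 = 0.97
w ↔ v = 1 − |0.15 − 0.12| = 1 − 0.03 = 0.97
(((u ⊗ w) ↔ v) ↔ ((u ↔ u) → ¬w)) ⊗ (w ↔ v) = max(0, 0.97 + 0.97 − 1) = max(0, 0.94) = 0.94

0.94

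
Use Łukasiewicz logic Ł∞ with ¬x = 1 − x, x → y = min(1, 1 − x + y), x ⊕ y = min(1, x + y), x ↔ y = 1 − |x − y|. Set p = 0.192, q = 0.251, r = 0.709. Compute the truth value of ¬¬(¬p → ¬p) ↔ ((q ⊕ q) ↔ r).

¬p = 1 − 0.192 = 0.808
¬p → ¬p = min(1, 1 − 0.808 + 0.808) = min(1, 1.000) = 1.000
¬(¬p → ¬p) = 1 − 1.000 = 0.000
¬¬(¬p → ¬p) = 1 − 0.000 = 1.000
q ⊕ q = min(1, 0.251 + 0.251) = min(1, 0.502) = 0.502
(q ⊕ q) ↔ r = 1 − |0.502 − 0.709| = 1 − 0.207 = 0.793
¬¬(¬p → ¬p) ↔ ((q ⊕ q) ↔ r) = 1 − |1.000 − 0.793| = 1 − 0.207 = 0.793

0.793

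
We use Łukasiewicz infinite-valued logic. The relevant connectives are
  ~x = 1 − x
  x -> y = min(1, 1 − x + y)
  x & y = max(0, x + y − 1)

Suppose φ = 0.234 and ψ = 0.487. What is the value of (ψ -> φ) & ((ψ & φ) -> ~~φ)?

ψ -> φ = min(1, 1 − 0.487 + 0.234) = min(1, 0.747) = 0.747
ψ & φ = max(0, 0.487 + 0.234 − 1) = max(0, -0.279) = 0.000
~φ = 1 − 0.234 = 0.766
~~φ = 1 − 0.766 = 0.234
(ψ & φ) -> ~~φ = min(1, 1 − 0.000 + 0.234) = min(1, 1.234) = 1.000
(ψ -> φ) & ((ψ & φ) -> ~~φ) = max(0, 0.747 + 1.000 − 1) = max(0, 0.747) = 0.747

0.747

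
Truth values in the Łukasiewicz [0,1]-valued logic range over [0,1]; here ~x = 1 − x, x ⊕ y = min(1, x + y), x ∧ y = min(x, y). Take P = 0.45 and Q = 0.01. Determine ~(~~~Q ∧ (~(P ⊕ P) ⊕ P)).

~Q = 1 − 0.01 = 0.99
~~Q = 1 − 0.99 = 0.01
~~~Q = 1 − 0.01 = 0.99
P ⊕ P = min(1, 0.45 + 0.45) = min(1, 0.90) = 0.90
~(P ⊕ P) = 1 − 0.90 = 0.10
~(P ⊕ P) ⊕ P = min(1, 0.10 + 0.45) = min(1, 0.55) = 0.55
~~~Q ∧ (~(P ⊕ P) ⊕ P) = min(0.99, 0.55) = 0.55
~(~~~Q ∧ (~(P ⊕ P) ⊕ P)) = 1 − 0.55 = 0.45

0.45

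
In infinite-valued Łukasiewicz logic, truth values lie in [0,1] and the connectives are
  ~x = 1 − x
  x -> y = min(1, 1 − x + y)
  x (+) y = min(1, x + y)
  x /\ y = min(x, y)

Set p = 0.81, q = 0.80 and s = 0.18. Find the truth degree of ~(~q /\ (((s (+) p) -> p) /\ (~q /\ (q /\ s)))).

0.82

~q = 1 − 0.80 = 0.20
s (+) p = min(1, 0.18 + 0.81) = min(1, 0.99) = 0.99
(s (+) p) -> p = min(1, 1 − 0.99 + 0.81) = min(1, 0.82) = 0.82
q /\ s = min(0.80, 0.18) = 0.18
~q /\ (q /\ s) = min(0.20, 0.18) = 0.18
((s (+) p) -> p) /\ (~q /\ (q /\ s)) = min(0.82, 0.18) = 0.18
~q /\ (((s (+) p) -> p) /\ (~q /\ (q /\ s))) = min(0.20, 0.18) = 0.18
~(~q /\ (((s (+) p) -> p) /\ (~q /\ (q /\ s)))) = 1 − 0.18 = 0.82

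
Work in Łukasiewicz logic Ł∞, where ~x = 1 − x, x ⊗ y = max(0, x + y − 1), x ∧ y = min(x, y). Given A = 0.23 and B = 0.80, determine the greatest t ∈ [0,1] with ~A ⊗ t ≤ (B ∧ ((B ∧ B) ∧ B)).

~A = 1 − 0.23 = 0.77
So the left factor is ~A = 0.77.
B ∧ B = min(0.80, 0.80) = 0.80
(B ∧ B) ∧ B = min(0.80, 0.80) = 0.80
B ∧ ((B ∧ B) ∧ B) = min(0.80, 0.80) = 0.80
So the right-hand bound is B ∧ ((B ∧ B) ∧ B) = 0.80.
The residuum of the Łukasiewicz t-norm gives the supremum: min(1, 1 − 0.77 + 0.80).
1 − 0.77 + 0.80 = 1.03, so t = min(1, 1.03) = 1.00.
Check: 0.77 ⊗ 1.00 = max(0, 0.77) = 0.77 ≤ 0.80.

1.00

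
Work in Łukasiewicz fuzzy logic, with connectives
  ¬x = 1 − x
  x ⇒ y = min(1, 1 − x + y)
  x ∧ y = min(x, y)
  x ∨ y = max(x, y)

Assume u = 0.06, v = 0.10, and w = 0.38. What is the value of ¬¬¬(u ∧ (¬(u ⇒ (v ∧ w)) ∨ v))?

0.94

v ∧ w = min(0.10, 0.38) = 0.10
u ⇒ (v ∧ w) = min(1, 1 − 0.06 + 0.10) = min(1, 1.04) = 1.00
¬(u ⇒ (v ∧ w)) = 1 − 1.00 = 0.00
¬(u ⇒ (v ∧ w)) ∨ v = max(0.00, 0.10) = 0.10
u ∧ (¬(u ⇒ (v ∧ w)) ∨ v) = min(0.06, 0.10) = 0.06
¬(u ∧ (¬(u ⇒ (v ∧ w)) ∨ v)) = 1 − 0.06 = 0.94
¬¬(u ∧ (¬(u ⇒ (v ∧ w)) ∨ v)) = 1 − 0.94 = 0.06
¬¬¬(u ∧ (¬(u ⇒ (v ∧ w)) ∨ v)) = 1 − 0.06 = 0.94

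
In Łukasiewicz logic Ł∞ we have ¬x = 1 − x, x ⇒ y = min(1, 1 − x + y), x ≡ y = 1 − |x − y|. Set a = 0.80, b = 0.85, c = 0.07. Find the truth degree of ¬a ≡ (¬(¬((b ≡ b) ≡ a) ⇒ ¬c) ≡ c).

¬a = 1 − 0.80 = 0.20
b ≡ b = 1 − |0.85 − 0.85| = 1 − 0.00 = 1.00
(b ≡ b) ≡ a = 1 − |1.00 − 0.80| = 1 − 0.20 = 0.80
¬((b ≡ b) ≡ a) = 1 − 0.80 = 0.20
¬c = 1 − 0.07 = 0.93
¬((b ≡ b) ≡ a) ⇒ ¬c = min(1, 1 − 0.20 + 0.93) = min(1, 1.73) = 1.00
¬(¬((b ≡ b) ≡ a) ⇒ ¬c) = 1 − 1.00 = 0.00
¬(¬((b ≡ b) ≡ a) ⇒ ¬c) ≡ c = 1 − |0.00 − 0.07| = 1 − 0.07 = 0.93
¬a ≡ (¬(¬((b ≡ b) ≡ a) ⇒ ¬c) ≡ c) = 1 − |0.20 − 0.93| = 1 − 0.73 = 0.27

0.27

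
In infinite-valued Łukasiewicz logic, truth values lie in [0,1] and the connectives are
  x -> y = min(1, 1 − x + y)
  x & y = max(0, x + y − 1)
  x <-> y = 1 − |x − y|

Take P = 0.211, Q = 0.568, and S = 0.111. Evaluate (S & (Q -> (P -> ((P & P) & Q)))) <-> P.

P & P = max(0, 0.211 + 0.211 − 1) = max(0, -0.578) = 0.000
(P & P) & Q = max(0, 0.000 + 0.568 − 1) = max(0, -0.432) = 0.000
P -> ((P & P) & Q) = min(1, 1 − 0.211 + 0.000) = min(1, 0.789) = 0.789
Q -> (P -> ((P & P) & Q)) = min(1, 1 − 0.568 + 0.789) = min(1, 1.221) = 1.000
S & (Q -> (P -> ((P & P) & Q))) = max(0, 0.111 + 1.000 − 1) = max(0, 0.111) = 0.111
(S & (Q -> (P -> ((P & P) & Q)))) <-> P = 1 − |0.111 − 0.211| = 1 − 0.100 = 0.900

0.900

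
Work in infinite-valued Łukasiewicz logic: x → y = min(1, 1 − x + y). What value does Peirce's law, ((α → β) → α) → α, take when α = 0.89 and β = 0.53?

α → β = min(1, 1 − 0.89 + 0.53) = min(1, 0.64) = 0.64
(α → β) → α = min(1, 1 − 0.64 + 0.89) = min(1, 1.25) = 1.00
((α → β) → α) → α = min(1, 1 − 1.00 + 0.89) = min(1, 0.89) = 0.89
(The value 0.89 < 1 shows this instance is not satisfied; not a Ł∞-tautology in general.)

0.89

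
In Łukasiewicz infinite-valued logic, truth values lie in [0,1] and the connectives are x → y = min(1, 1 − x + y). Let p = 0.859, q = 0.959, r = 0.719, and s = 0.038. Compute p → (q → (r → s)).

r → s = min(1, 1 − 0.719 + 0.038) = min(1, 0.319) = 0.319
q → (r → s) = min(1, 1 − 0.959 + 0.319) = min(1, 0.360) = 0.360
p → (q → (r → s)) = min(1, 1 − 0.859 + 0.360) = min(1, 0.501) = 0.501

0.501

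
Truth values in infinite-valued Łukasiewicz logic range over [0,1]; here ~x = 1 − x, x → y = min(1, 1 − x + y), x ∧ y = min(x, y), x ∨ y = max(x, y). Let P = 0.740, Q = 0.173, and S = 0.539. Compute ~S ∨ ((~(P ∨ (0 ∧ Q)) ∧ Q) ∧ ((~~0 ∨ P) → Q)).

~S = 1 − 0.539 = 0.461
0 ∧ Q = min(0.000, 0.173) = 0.000
P ∨ (0 ∧ Q) = max(0.740, 0.000) = 0.740
~(P ∨ (0 ∧ Q)) = 1 − 0.740 = 0.260
~(P ∨ (0 ∧ Q)) ∧ Q = min(0.260, 0.173) = 0.173
~0 = 1 − 0.000 = 1.000
~~0 = 1 − 1.000 = 0.000
~~0 ∨ P = max(0.000, 0.740) = 0.740
(~~0 ∨ P) → Q = min(1, 1 − 0.740 + 0.173) = min(1, 0.433) = 0.433
(~(P ∨ (0 ∧ Q)) ∧ Q) ∧ ((~~0 ∨ P) → Q) = min(0.173, 0.433) = 0.173
~S ∨ ((~(P ∨ (0 ∧ Q)) ∧ Q) ∧ ((~~0 ∨ P) → Q)) = max(0.461, 0.173) = 0.461

0.461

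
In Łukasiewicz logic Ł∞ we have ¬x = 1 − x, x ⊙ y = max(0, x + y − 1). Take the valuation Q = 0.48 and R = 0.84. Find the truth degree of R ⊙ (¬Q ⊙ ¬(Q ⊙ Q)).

¬Q = 1 − 0.48 = 0.52
Q ⊙ Q = max(0, 0.48 + 0.48 − 1) = max(0, -0.04) = 0.00
¬(Q ⊙ Q) = 1 − 0.00 = 1.00
¬Q ⊙ ¬(Q ⊙ Q) = max(0, 0.52 + 1.00 − 1) = max(0, 0.52) = 0.52
R ⊙ (¬Q ⊙ ¬(Q ⊙ Q)) = max(0, 0.84 + 0.52 − 1) = max(0, 0.36) = 0.36

0.36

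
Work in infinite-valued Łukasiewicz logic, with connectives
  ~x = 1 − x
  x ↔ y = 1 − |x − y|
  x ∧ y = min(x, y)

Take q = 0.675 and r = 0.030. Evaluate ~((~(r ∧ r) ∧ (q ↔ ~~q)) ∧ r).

0.970

r ∧ r = min(0.030, 0.030) = 0.030
~(r ∧ r) = 1 − 0.030 = 0.970
~q = 1 − 0.675 = 0.325
~~q = 1 − 0.325 = 0.675
q ↔ ~~q = 1 − |0.675 − 0.675| = 1 − 0.000 = 1.000
~(r ∧ r) ∧ (q ↔ ~~q) = min(0.970, 1.000) = 0.970
(~(r ∧ r) ∧ (q ↔ ~~q)) ∧ r = min(0.970, 0.030) = 0.030
~((~(r ∧ r) ∧ (q ↔ ~~q)) ∧ r) = 1 − 0.030 = 0.970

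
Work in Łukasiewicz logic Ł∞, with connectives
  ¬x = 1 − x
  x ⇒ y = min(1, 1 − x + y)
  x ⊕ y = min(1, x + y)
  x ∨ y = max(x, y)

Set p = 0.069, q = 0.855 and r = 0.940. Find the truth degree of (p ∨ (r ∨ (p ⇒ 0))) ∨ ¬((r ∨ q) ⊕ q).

p ⇒ 0 = min(1, 1 − 0.069 + 0.000) = min(1, 0.931) = 0.931
r ∨ (p ⇒ 0) = max(0.940, 0.931) = 0.940
p ∨ (r ∨ (p ⇒ 0)) = max(0.069, 0.940) = 0.940
r ∨ q = max(0.940, 0.855) = 0.940
(r ∨ q) ⊕ q = min(1, 0.940 + 0.855) = min(1, 1.795) = 1.000
¬((r ∨ q) ⊕ q) = 1 − 1.000 = 0.000
(p ∨ (r ∨ (p ⇒ 0))) ∨ ¬((r ∨ q) ⊕ q) = max(0.940, 0.000) = 0.940

0.940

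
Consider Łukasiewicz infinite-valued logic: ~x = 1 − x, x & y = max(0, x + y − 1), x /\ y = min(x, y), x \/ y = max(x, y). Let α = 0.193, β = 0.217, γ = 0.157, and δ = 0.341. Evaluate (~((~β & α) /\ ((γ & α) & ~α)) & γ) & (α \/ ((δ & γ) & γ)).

~β = 1 − 0.217 = 0.783
~β & α = max(0, 0.783 + 0.193 − 1) = max(0, -0.024) = 0.000
γ & α = max(0, 0.157 + 0.193 − 1) = max(0, -0.650) = 0.000
~α = 1 − 0.193 = 0.807
(γ & α) & ~α = max(0, 0.000 + 0.807 − 1) = max(0, -0.193) = 0.000
(~β & α) /\ ((γ & α) & ~α) = min(0.000, 0.000) = 0.000
~((~β & α) /\ ((γ & α) & ~α)) = 1 − 0.000 = 1.000
~((~β & α) /\ ((γ & α) & ~α)) & γ = max(0, 1.000 + 0.157 − 1) = max(0, 0.157) = 0.157
δ & γ = max(0, 0.341 + 0.157 − 1) = max(0, -0.502) = 0.000
(δ & γ) & γ = max(0, 0.000 + 0.157 − 1) = max(0, -0.843) = 0.000
α \/ ((δ & γ) & γ) = max(0.193, 0.000) = 0.193
(~((~β & α) /\ ((γ & α) & ~α)) & γ) & (α \/ ((δ & γ) & γ)) = max(0, 0.157 + 0.193 − 1) = max(0, -0.650) = 0.000

0.000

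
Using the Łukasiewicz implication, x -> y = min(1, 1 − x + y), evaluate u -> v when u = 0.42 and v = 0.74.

1.00

u -> v = min(1, 1 − 0.42 + 0.74) = min(1, 1.32) = 1.00
For comparison, the Gödel implication (1 if x ≤ y else y) would give 1.00.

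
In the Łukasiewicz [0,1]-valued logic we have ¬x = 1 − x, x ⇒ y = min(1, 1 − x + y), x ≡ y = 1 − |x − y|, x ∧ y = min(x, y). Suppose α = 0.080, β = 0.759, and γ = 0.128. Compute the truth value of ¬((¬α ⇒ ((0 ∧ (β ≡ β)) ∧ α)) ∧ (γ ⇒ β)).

0.920

¬α = 1 − 0.080 = 0.920
β ≡ β = 1 − |0.759 − 0.759| = 1 − 0.000 = 1.000
0 ∧ (β ≡ β) = min(0.000, 1.000) = 0.000
(0 ∧ (β ≡ β)) ∧ α = min(0.000, 0.080) = 0.000
¬α ⇒ ((0 ∧ (β ≡ β)) ∧ α) = min(1, 1 − 0.920 + 0.000) = min(1, 0.080) = 0.080
γ ⇒ β = min(1, 1 − 0.128 + 0.759) = min(1, 1.631) = 1.000
(¬α ⇒ ((0 ∧ (β ≡ β)) ∧ α)) ∧ (γ ⇒ β) = min(0.080, 1.000) = 0.080
¬((¬α ⇒ ((0 ∧ (β ≡ β)) ∧ α)) ∧ (γ ⇒ β)) = 1 − 0.080 = 0.920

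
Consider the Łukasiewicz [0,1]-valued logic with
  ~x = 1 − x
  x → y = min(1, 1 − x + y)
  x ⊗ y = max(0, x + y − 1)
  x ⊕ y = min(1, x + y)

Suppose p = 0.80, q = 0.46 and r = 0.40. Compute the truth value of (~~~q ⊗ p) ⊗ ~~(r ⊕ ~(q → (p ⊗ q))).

0.00

~q = 1 − 0.46 = 0.54
~~q = 1 − 0.54 = 0.46
~~~q = 1 − 0.46 = 0.54
~~~q ⊗ p = max(0, 0.54 + 0.80 − 1) = max(0, 0.34) = 0.34
p ⊗ q = max(0, 0.80 + 0.46 − 1) = max(0, 0.26) = 0.26
q → (p ⊗ q) = min(1, 1 − 0.46 + 0.26) = min(1, 0.80) = 0.80
~(q → (p ⊗ q)) = 1 − 0.80 = 0.20
r ⊕ ~(q → (p ⊗ q)) = min(1, 0.40 + 0.20) = min(1, 0.60) = 0.60
~(r ⊕ ~(q → (p ⊗ q))) = 1 − 0.60 = 0.40
~~(r ⊕ ~(q → (p ⊗ q))) = 1 − 0.40 = 0.60
(~~~q ⊗ p) ⊗ ~~(r ⊕ ~(q → (p ⊗ q))) = max(0, 0.34 + 0.60 − 1) = max(0, -0.06) = 0.00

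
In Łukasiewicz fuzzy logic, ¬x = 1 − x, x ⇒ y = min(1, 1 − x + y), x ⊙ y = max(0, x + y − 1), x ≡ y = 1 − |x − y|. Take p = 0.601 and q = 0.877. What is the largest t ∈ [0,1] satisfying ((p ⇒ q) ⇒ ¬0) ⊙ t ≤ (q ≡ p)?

0.724

p ⇒ q = min(1, 1 − 0.601 + 0.877) = min(1, 1.276) = 1.000
¬0 = 1 − 0.000 = 1.000
(p ⇒ q) ⇒ ¬0 = min(1, 1 − 1.000 + 1.000) = min(1, 1.000) = 1.000
So the left factor is (p ⇒ q) ⇒ ¬0 = 1.000.
q ≡ p = 1 − |0.877 − 0.601| = 1 − 0.276 = 0.724
So the right-hand bound is q ≡ p = 0.724.
The residuum of the Łukasiewicz t-norm gives the supremum: min(1, 1 − 1.000 + 0.724).
1 − 1.000 + 0.724 = 0.724, so t = min(1, 0.724) = 0.724.
Check: 1.000 ⊙ 0.724 = max(0, 0.724) = 0.724 ≤ 0.724.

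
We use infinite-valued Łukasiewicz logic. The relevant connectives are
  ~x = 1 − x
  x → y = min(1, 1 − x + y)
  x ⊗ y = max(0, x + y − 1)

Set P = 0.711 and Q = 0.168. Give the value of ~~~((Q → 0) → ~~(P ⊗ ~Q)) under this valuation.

Q → 0 = min(1, 1 − 0.168 + 0.000) = min(1, 0.832) = 0.832
~Q = 1 − 0.168 = 0.832
P ⊗ ~Q = max(0, 0.711 + 0.832 − 1) = max(0, 0.543) = 0.543
~(P ⊗ ~Q) = 1 − 0.543 = 0.457
~~(P ⊗ ~Q) = 1 − 0.457 = 0.543
(Q → 0) → ~~(P ⊗ ~Q) = min(1, 1 − 0.832 + 0.543) = min(1, 0.711) = 0.711
~((Q → 0) → ~~(P ⊗ ~Q)) = 1 − 0.711 = 0.289
~~((Q → 0) → ~~(P ⊗ ~Q)) = 1 − 0.289 = 0.711
~~~((Q → 0) → ~~(P ⊗ ~Q)) = 1 − 0.711 = 0.289

0.289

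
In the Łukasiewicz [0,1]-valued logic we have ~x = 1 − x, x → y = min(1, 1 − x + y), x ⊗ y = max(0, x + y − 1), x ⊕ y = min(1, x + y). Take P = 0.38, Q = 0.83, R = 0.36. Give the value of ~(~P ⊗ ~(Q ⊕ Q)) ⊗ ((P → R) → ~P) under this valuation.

~P = 1 − 0.38 = 0.62
Q ⊕ Q = min(1, 0.83 + 0.83) = min(1, 1.66) = 1.00
~(Q ⊕ Q) = 1 − 1.00 = 0.00
~P ⊗ ~(Q ⊕ Q) = max(0, 0.62 + 0.00 − 1) = max(0, -0.38) = 0.00
~(~P ⊗ ~(Q ⊕ Q)) = 1 − 0.00 = 1.00
P → R = min(1, 1 − 0.38 + 0.36) = min(1, 0.98) = 0.98
(P → R) → ~P = min(1, 1 − 0.98 + 0.62) = min(1, 0.64) = 0.64
~(~P ⊗ ~(Q ⊕ Q)) ⊗ ((P → R) → ~P) = max(0, 1.00 + 0.64 − 1) = max(0, 0.64) = 0.64

0.64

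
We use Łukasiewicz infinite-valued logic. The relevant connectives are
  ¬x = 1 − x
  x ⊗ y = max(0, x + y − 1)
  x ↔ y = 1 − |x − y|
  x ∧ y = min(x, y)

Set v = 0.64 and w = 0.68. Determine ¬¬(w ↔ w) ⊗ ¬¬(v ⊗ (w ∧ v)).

0.28

w ↔ w = 1 − |0.68 − 0.68| = 1 − 0.00 = 1.00
¬(w ↔ w) = 1 − 1.00 = 0.00
¬¬(w ↔ w) = 1 − 0.00 = 1.00
w ∧ v = min(0.68, 0.64) = 0.64
v ⊗ (w ∧ v) = max(0, 0.64 + 0.64 − 1) = max(0, 0.28) = 0.28
¬(v ⊗ (w ∧ v)) = 1 − 0.28 = 0.72
¬¬(v ⊗ (w ∧ v)) = 1 − 0.72 = 0.28
¬¬(w ↔ w) ⊗ ¬¬(v ⊗ (w ∧ v)) = max(0, 1.00 + 0.28 − 1) = max(0, 0.28) = 0.28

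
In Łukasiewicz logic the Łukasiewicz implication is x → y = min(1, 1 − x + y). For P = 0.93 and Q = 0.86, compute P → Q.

0.93

P → Q = min(1, 1 − 0.93 + 0.86) = min(1, 0.93) = 0.93
For comparison, the Gödel implication (1 if x ≤ y else y) would give 0.86.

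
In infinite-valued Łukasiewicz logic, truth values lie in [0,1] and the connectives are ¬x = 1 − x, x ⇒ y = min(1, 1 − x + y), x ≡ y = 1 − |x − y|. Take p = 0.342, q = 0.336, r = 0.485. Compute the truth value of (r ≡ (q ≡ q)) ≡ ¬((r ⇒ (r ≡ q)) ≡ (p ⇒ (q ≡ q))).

0.515

q ≡ q = 1 − |0.336 − 0.336| = 1 − 0.000 = 1.000
r ≡ (q ≡ q) = 1 − |0.485 − 1.000| = 1 − 0.515 = 0.485
r ≡ q = 1 − |0.485 − 0.336| = 1 − 0.149 = 0.851
r ⇒ (r ≡ q) = min(1, 1 − 0.485 + 0.851) = min(1, 1.366) = 1.000
p ⇒ (q ≡ q) = min(1, 1 − 0.342 + 1.000) = min(1, 1.658) = 1.000
(r ⇒ (r ≡ q)) ≡ (p ⇒ (q ≡ q)) = 1 − |1.000 − 1.000| = 1 − 0.000 = 1.000
¬((r ⇒ (r ≡ q)) ≡ (p ⇒ (q ≡ q))) = 1 − 1.000 = 0.000
(r ≡ (q ≡ q)) ≡ ¬((r ⇒ (r ≡ q)) ≡ (p ⇒ (q ≡ q))) = 1 − |0.485 − 0.000| = 1 − 0.485 = 0.515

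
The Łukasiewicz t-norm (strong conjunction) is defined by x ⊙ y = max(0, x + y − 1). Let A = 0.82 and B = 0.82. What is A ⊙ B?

0.64

A ⊙ B = max(0, 0.82 + 0.82 − 1) = max(0, 0.64) = 0.64
For comparison, the Gödel (minimum) t-norm min(x, y) would give 0.82.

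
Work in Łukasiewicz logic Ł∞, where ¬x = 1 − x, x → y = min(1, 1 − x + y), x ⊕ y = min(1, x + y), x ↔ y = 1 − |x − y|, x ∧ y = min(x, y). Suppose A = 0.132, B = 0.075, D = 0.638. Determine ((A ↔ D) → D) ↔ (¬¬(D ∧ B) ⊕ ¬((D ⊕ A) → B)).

A ↔ D = 1 − |0.132 − 0.638| = 1 − 0.506 = 0.494
(A ↔ D) → D = min(1, 1 − 0.494 + 0.638) = min(1, 1.144) = 1.000
D ∧ B = min(0.638, 0.075) = 0.075
¬(D ∧ B) = 1 − 0.075 = 0.925
¬¬(D ∧ B) = 1 − 0.925 = 0.075
D ⊕ A = min(1, 0.638 + 0.132) = min(1, 0.770) = 0.770
(D ⊕ A) → B = min(1, 1 − 0.770 + 0.075) = min(1, 0.305) = 0.305
¬((D ⊕ A) → B) = 1 − 0.305 = 0.695
¬¬(D ∧ B) ⊕ ¬((D ⊕ A) → B) = min(1, 0.075 + 0.695) = min(1, 0.770) = 0.770
((A ↔ D) → D) ↔ (¬¬(D ∧ B) ⊕ ¬((D ⊕ A) → B)) = 1 − |1.000 − 0.770| = 1 − 0.230 = 0.770

0.770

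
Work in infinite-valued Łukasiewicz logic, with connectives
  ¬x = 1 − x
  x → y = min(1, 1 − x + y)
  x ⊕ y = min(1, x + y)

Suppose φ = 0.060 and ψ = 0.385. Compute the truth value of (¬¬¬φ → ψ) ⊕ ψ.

¬φ = 1 − 0.060 = 0.940
¬¬φ = 1 − 0.940 = 0.060
¬¬¬φ = 1 − 0.060 = 0.940
¬¬¬φ → ψ = min(1, 1 − 0.940 + 0.385) = min(1, 0.445) = 0.445
(¬¬¬φ → ψ) ⊕ ψ = min(1, 0.445 + 0.385) = min(1, 0.830) = 0.830

0.830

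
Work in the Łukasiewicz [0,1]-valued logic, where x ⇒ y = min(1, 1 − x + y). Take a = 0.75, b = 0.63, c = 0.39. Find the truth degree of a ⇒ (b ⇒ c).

1.00

b ⇒ c = min(1, 1 − 0.63 + 0.39) = min(1, 0.76) = 0.76
a ⇒ (b ⇒ c) = min(1, 1 − 0.75 + 0.76) = min(1, 1.01) = 1.00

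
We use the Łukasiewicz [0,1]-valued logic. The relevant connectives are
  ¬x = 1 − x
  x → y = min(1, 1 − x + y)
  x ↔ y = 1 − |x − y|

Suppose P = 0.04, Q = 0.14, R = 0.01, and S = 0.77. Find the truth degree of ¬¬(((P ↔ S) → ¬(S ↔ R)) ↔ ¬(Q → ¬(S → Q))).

P ↔ S = 1 − |0.04 − 0.77| = 1 − 0.73 = 0.27
S ↔ R = 1 − |0.77 − 0.01| = 1 − 0.76 = 0.24
¬(S ↔ R) = 1 − 0.24 = 0.76
(P ↔ S) → ¬(S ↔ R) = min(1, 1 − 0.27 + 0.76) = min(1, 1.49) = 1.00
S → Q = min(1, 1 − 0.77 + 0.14) = min(1, 0.37) = 0.37
¬(S → Q) = 1 − 0.37 = 0.63
Q → ¬(S → Q) = min(1, 1 − 0.14 + 0.63) = min(1, 1.49) = 1.00
¬(Q → ¬(S → Q)) = 1 − 1.00 = 0.00
((P ↔ S) → ¬(S ↔ R)) ↔ ¬(Q → ¬(S → Q)) = 1 − |1.00 − 0.00| = 1 − 1.00 = 0.00
¬(((P ↔ S) → ¬(S ↔ R)) ↔ ¬(Q → ¬(S → Q))) = 1 − 0.00 = 1.00
¬¬(((P ↔ S) → ¬(S ↔ R)) ↔ ¬(Q → ¬(S → Q))) = 1 − 1.00 = 0.00

0.00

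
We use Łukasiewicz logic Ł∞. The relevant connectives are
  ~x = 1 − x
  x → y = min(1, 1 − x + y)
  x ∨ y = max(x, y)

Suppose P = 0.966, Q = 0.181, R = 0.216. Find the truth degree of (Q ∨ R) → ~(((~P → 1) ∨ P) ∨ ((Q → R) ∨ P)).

0.784

Q ∨ R = max(0.181, 0.216) = 0.216
~P = 1 − 0.966 = 0.034
~P → 1 = min(1, 1 − 0.034 + 1.000) = min(1, 1.966) = 1.000
(~P → 1) ∨ P = max(1.000, 0.966) = 1.000
Q → R = min(1, 1 − 0.181 + 0.216) = min(1, 1.035) = 1.000
(Q → R) ∨ P = max(1.000, 0.966) = 1.000
((~P → 1) ∨ P) ∨ ((Q → R) ∨ P) = max(1.000, 1.000) = 1.000
~(((~P → 1) ∨ P) ∨ ((Q → R) ∨ P)) = 1 − 1.000 = 0.000
(Q ∨ R) → ~(((~P → 1) ∨ P) ∨ ((Q → R) ∨ P)) = min(1, 1 − 0.216 + 0.000) = min(1, 0.784) = 0.784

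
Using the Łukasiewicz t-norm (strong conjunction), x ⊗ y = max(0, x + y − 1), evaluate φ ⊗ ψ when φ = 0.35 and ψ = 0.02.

0.00

φ ⊗ ψ = max(0, 0.35 + 0.02 − 1) = max(0, -0.63) = 0.00
For comparison, the Gödel (minimum) t-norm min(x, y) would give 0.02.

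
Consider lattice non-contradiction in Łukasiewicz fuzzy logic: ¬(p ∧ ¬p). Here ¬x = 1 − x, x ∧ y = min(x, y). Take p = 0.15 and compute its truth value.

¬p = 1 − 0.15 = 0.85
p ∧ ¬p = min(0.15, 0.85) = 0.15
¬(p ∧ ¬p) = 1 − 0.15 = 0.85
(The value 0.85 < 1 shows this instance is not satisfied; not a Ł∞-tautology — its value is 1 − min(a, 1−a).)

0.85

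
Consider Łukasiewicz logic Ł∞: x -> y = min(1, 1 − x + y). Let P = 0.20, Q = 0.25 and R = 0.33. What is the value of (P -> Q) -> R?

0.33

P -> Q = min(1, 1 − 0.20 + 0.25) = min(1, 1.05) = 1.00
(P -> Q) -> R = min(1, 1 − 1.00 + 0.33) = min(1, 0.33) = 0.33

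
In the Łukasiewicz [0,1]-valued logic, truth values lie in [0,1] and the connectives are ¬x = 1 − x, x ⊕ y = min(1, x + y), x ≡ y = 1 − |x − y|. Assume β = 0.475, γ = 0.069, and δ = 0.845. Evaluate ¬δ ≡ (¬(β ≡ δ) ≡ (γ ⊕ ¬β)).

¬δ = 1 − 0.845 = 0.155
β ≡ δ = 1 − |0.475 − 0.845| = 1 − 0.370 = 0.630
¬(β ≡ δ) = 1 − 0.630 = 0.370
¬β = 1 − 0.475 = 0.525
γ ⊕ ¬β = min(1, 0.069 + 0.525) = min(1, 0.594) = 0.594
¬(β ≡ δ) ≡ (γ ⊕ ¬β) = 1 − |0.370 − 0.594| = 1 − 0.224 = 0.776
¬δ ≡ (¬(β ≡ δ) ≡ (γ ⊕ ¬β)) = 1 − |0.155 − 0.776| = 1 − 0.621 = 0.379

0.379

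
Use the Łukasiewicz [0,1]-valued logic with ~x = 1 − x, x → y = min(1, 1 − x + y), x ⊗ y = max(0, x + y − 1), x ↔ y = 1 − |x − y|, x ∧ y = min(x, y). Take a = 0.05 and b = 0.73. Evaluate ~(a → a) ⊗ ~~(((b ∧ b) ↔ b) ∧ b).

a → a = min(1, 1 − 0.05 + 0.05) = min(1, 1.00) = 1.00
~(a → a) = 1 − 1.00 = 0.00
b ∧ b = min(0.73, 0.73) = 0.73
(b ∧ b) ↔ b = 1 − |0.73 − 0.73| = 1 − 0.00 = 1.00
((b ∧ b) ↔ b) ∧ b = min(1.00, 0.73) = 0.73
~(((b ∧ b) ↔ b) ∧ b) = 1 − 0.73 = 0.27
~~(((b ∧ b) ↔ b) ∧ b) = 1 − 0.27 = 0.73
~(a → a) ⊗ ~~(((b ∧ b) ↔ b) ∧ b) = max(0, 0.00 + 0.73 − 1) = max(0, -0.27) = 0.00

0.00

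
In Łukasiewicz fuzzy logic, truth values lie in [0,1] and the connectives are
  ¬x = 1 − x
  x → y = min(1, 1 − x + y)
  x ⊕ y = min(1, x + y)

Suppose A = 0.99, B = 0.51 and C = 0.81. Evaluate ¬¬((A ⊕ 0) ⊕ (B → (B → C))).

1.00

A ⊕ 0 = min(1, 0.99 + 0.00) = min(1, 0.99) = 0.99
B → C = min(1, 1 − 0.51 + 0.81) = min(1, 1.30) = 1.00
B → (B → C) = min(1, 1 − 0.51 + 1.00) = min(1, 1.49) = 1.00
(A ⊕ 0) ⊕ (B → (B → C)) = min(1, 0.99 + 1.00) = min(1, 1.99) = 1.00
¬((A ⊕ 0) ⊕ (B → (B → C))) = 1 − 1.00 = 0.00
¬¬((A ⊕ 0) ⊕ (B → (B → C))) = 1 − 0.00 = 1.00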